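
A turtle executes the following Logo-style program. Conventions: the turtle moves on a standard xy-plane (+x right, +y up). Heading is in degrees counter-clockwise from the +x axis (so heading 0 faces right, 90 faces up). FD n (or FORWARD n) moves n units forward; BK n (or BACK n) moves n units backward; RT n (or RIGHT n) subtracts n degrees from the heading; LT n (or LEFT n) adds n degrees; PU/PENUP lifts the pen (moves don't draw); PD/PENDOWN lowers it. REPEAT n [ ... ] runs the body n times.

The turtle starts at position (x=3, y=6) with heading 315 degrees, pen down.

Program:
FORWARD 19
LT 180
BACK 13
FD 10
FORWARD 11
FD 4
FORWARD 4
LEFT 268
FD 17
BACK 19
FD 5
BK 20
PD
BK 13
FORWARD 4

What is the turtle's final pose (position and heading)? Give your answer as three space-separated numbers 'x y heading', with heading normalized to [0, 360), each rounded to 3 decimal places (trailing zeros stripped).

Answer: -13.894 -13.853 43

Derivation:
Executing turtle program step by step:
Start: pos=(3,6), heading=315, pen down
FD 19: (3,6) -> (16.435,-7.435) [heading=315, draw]
LT 180: heading 315 -> 135
BK 13: (16.435,-7.435) -> (25.627,-16.627) [heading=135, draw]
FD 10: (25.627,-16.627) -> (18.556,-9.556) [heading=135, draw]
FD 11: (18.556,-9.556) -> (10.778,-1.778) [heading=135, draw]
FD 4: (10.778,-1.778) -> (7.95,1.05) [heading=135, draw]
FD 4: (7.95,1.05) -> (5.121,3.879) [heading=135, draw]
LT 268: heading 135 -> 43
FD 17: (5.121,3.879) -> (17.554,15.473) [heading=43, draw]
BK 19: (17.554,15.473) -> (3.659,2.515) [heading=43, draw]
FD 5: (3.659,2.515) -> (7.315,5.925) [heading=43, draw]
BK 20: (7.315,5.925) -> (-7.312,-7.715) [heading=43, draw]
PD: pen down
BK 13: (-7.312,-7.715) -> (-16.819,-16.581) [heading=43, draw]
FD 4: (-16.819,-16.581) -> (-13.894,-13.853) [heading=43, draw]
Final: pos=(-13.894,-13.853), heading=43, 12 segment(s) drawn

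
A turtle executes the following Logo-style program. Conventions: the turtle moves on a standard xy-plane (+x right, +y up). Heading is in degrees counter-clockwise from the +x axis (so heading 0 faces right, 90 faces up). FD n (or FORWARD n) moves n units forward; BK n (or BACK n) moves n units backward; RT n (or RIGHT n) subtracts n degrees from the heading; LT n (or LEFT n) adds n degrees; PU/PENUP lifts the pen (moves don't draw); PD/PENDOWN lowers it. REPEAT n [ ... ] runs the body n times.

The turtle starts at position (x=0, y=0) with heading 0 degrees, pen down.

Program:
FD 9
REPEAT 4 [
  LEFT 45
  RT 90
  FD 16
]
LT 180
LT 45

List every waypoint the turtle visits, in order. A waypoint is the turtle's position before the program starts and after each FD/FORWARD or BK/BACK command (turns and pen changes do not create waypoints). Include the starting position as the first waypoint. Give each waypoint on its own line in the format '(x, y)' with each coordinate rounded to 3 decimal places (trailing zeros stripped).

Executing turtle program step by step:
Start: pos=(0,0), heading=0, pen down
FD 9: (0,0) -> (9,0) [heading=0, draw]
REPEAT 4 [
  -- iteration 1/4 --
  LT 45: heading 0 -> 45
  RT 90: heading 45 -> 315
  FD 16: (9,0) -> (20.314,-11.314) [heading=315, draw]
  -- iteration 2/4 --
  LT 45: heading 315 -> 0
  RT 90: heading 0 -> 270
  FD 16: (20.314,-11.314) -> (20.314,-27.314) [heading=270, draw]
  -- iteration 3/4 --
  LT 45: heading 270 -> 315
  RT 90: heading 315 -> 225
  FD 16: (20.314,-27.314) -> (9,-38.627) [heading=225, draw]
  -- iteration 4/4 --
  LT 45: heading 225 -> 270
  RT 90: heading 270 -> 180
  FD 16: (9,-38.627) -> (-7,-38.627) [heading=180, draw]
]
LT 180: heading 180 -> 0
LT 45: heading 0 -> 45
Final: pos=(-7,-38.627), heading=45, 5 segment(s) drawn
Waypoints (6 total):
(0, 0)
(9, 0)
(20.314, -11.314)
(20.314, -27.314)
(9, -38.627)
(-7, -38.627)

Answer: (0, 0)
(9, 0)
(20.314, -11.314)
(20.314, -27.314)
(9, -38.627)
(-7, -38.627)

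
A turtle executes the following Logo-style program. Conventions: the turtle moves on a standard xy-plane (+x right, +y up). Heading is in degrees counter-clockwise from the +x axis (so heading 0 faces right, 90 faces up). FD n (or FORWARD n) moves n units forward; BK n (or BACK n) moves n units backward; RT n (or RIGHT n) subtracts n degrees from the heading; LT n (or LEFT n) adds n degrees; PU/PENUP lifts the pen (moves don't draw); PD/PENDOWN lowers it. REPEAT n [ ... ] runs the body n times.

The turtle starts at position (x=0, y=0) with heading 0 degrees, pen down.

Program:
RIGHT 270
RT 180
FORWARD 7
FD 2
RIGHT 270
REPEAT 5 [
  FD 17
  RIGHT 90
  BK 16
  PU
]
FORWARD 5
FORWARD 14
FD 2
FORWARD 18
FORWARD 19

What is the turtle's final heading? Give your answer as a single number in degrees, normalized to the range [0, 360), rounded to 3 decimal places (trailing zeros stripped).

Executing turtle program step by step:
Start: pos=(0,0), heading=0, pen down
RT 270: heading 0 -> 90
RT 180: heading 90 -> 270
FD 7: (0,0) -> (0,-7) [heading=270, draw]
FD 2: (0,-7) -> (0,-9) [heading=270, draw]
RT 270: heading 270 -> 0
REPEAT 5 [
  -- iteration 1/5 --
  FD 17: (0,-9) -> (17,-9) [heading=0, draw]
  RT 90: heading 0 -> 270
  BK 16: (17,-9) -> (17,7) [heading=270, draw]
  PU: pen up
  -- iteration 2/5 --
  FD 17: (17,7) -> (17,-10) [heading=270, move]
  RT 90: heading 270 -> 180
  BK 16: (17,-10) -> (33,-10) [heading=180, move]
  PU: pen up
  -- iteration 3/5 --
  FD 17: (33,-10) -> (16,-10) [heading=180, move]
  RT 90: heading 180 -> 90
  BK 16: (16,-10) -> (16,-26) [heading=90, move]
  PU: pen up
  -- iteration 4/5 --
  FD 17: (16,-26) -> (16,-9) [heading=90, move]
  RT 90: heading 90 -> 0
  BK 16: (16,-9) -> (0,-9) [heading=0, move]
  PU: pen up
  -- iteration 5/5 --
  FD 17: (0,-9) -> (17,-9) [heading=0, move]
  RT 90: heading 0 -> 270
  BK 16: (17,-9) -> (17,7) [heading=270, move]
  PU: pen up
]
FD 5: (17,7) -> (17,2) [heading=270, move]
FD 14: (17,2) -> (17,-12) [heading=270, move]
FD 2: (17,-12) -> (17,-14) [heading=270, move]
FD 18: (17,-14) -> (17,-32) [heading=270, move]
FD 19: (17,-32) -> (17,-51) [heading=270, move]
Final: pos=(17,-51), heading=270, 4 segment(s) drawn

Answer: 270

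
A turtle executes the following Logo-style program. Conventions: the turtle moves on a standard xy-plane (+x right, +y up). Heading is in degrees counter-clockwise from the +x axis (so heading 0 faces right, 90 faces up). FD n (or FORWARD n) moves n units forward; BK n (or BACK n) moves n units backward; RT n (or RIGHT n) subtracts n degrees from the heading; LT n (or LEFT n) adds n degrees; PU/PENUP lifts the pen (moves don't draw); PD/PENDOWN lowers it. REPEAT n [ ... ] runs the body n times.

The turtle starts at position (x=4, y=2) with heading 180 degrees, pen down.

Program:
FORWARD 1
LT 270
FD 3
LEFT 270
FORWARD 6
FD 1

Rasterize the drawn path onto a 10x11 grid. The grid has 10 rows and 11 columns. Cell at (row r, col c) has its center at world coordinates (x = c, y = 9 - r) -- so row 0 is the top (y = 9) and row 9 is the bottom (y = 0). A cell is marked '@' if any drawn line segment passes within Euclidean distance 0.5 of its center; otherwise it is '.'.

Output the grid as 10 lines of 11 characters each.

Segment 0: (4,2) -> (3,2)
Segment 1: (3,2) -> (3,5)
Segment 2: (3,5) -> (9,5)
Segment 3: (9,5) -> (10,5)

Answer: ...........
...........
...........
...........
...@@@@@@@@
...@.......
...@.......
...@@......
...........
...........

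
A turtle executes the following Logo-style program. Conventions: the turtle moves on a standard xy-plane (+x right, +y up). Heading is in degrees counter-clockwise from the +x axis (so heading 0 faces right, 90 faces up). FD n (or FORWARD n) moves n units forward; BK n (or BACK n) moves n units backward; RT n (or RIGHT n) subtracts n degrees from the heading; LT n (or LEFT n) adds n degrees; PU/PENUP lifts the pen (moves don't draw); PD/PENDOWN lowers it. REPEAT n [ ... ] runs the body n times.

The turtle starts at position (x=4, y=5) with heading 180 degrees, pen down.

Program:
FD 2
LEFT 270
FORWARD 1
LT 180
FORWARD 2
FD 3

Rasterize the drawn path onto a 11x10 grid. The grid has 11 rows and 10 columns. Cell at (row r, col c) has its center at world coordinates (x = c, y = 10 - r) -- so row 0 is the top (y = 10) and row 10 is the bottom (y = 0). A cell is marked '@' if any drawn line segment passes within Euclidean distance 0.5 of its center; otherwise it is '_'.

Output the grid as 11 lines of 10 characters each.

Answer: __________
__________
__________
__________
__@_______
__@@@_____
__@_______
__@_______
__@_______
__@_______
__________

Derivation:
Segment 0: (4,5) -> (2,5)
Segment 1: (2,5) -> (2,6)
Segment 2: (2,6) -> (2,4)
Segment 3: (2,4) -> (2,1)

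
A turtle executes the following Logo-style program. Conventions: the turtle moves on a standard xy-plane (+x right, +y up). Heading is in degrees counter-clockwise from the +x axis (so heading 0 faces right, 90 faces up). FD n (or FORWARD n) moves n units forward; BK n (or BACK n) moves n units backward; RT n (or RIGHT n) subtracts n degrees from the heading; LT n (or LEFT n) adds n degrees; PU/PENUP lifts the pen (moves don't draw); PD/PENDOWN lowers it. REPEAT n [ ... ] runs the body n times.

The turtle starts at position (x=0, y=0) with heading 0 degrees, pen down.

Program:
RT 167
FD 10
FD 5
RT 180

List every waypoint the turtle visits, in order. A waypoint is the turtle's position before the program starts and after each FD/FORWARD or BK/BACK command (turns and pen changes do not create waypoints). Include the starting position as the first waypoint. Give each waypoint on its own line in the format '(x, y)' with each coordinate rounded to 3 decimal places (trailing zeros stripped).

Answer: (0, 0)
(-9.744, -2.25)
(-14.616, -3.374)

Derivation:
Executing turtle program step by step:
Start: pos=(0,0), heading=0, pen down
RT 167: heading 0 -> 193
FD 10: (0,0) -> (-9.744,-2.25) [heading=193, draw]
FD 5: (-9.744,-2.25) -> (-14.616,-3.374) [heading=193, draw]
RT 180: heading 193 -> 13
Final: pos=(-14.616,-3.374), heading=13, 2 segment(s) drawn
Waypoints (3 total):
(0, 0)
(-9.744, -2.25)
(-14.616, -3.374)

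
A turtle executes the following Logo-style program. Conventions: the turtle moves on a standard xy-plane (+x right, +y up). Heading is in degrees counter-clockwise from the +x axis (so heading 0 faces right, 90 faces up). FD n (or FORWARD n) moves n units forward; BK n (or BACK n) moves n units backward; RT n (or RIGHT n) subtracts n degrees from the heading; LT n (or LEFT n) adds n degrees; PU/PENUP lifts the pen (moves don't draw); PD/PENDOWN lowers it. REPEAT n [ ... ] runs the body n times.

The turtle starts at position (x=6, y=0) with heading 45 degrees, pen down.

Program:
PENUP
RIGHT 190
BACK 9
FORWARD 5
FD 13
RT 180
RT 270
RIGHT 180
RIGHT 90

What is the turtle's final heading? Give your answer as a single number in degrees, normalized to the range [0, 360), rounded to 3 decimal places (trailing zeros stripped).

Answer: 215

Derivation:
Executing turtle program step by step:
Start: pos=(6,0), heading=45, pen down
PU: pen up
RT 190: heading 45 -> 215
BK 9: (6,0) -> (13.372,5.162) [heading=215, move]
FD 5: (13.372,5.162) -> (9.277,2.294) [heading=215, move]
FD 13: (9.277,2.294) -> (-1.372,-5.162) [heading=215, move]
RT 180: heading 215 -> 35
RT 270: heading 35 -> 125
RT 180: heading 125 -> 305
RT 90: heading 305 -> 215
Final: pos=(-1.372,-5.162), heading=215, 0 segment(s) drawn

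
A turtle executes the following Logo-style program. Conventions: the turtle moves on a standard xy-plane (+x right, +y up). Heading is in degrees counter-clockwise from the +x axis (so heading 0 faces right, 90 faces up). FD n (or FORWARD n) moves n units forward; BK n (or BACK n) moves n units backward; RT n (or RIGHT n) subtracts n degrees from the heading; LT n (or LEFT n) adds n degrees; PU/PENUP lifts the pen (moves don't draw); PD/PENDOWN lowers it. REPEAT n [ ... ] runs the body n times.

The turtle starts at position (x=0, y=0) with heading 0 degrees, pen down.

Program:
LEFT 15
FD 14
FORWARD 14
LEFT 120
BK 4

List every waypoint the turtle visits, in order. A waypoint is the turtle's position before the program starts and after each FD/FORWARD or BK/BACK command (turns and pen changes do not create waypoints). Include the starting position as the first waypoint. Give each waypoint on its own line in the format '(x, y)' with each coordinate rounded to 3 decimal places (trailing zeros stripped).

Executing turtle program step by step:
Start: pos=(0,0), heading=0, pen down
LT 15: heading 0 -> 15
FD 14: (0,0) -> (13.523,3.623) [heading=15, draw]
FD 14: (13.523,3.623) -> (27.046,7.247) [heading=15, draw]
LT 120: heading 15 -> 135
BK 4: (27.046,7.247) -> (29.874,4.419) [heading=135, draw]
Final: pos=(29.874,4.419), heading=135, 3 segment(s) drawn
Waypoints (4 total):
(0, 0)
(13.523, 3.623)
(27.046, 7.247)
(29.874, 4.419)

Answer: (0, 0)
(13.523, 3.623)
(27.046, 7.247)
(29.874, 4.419)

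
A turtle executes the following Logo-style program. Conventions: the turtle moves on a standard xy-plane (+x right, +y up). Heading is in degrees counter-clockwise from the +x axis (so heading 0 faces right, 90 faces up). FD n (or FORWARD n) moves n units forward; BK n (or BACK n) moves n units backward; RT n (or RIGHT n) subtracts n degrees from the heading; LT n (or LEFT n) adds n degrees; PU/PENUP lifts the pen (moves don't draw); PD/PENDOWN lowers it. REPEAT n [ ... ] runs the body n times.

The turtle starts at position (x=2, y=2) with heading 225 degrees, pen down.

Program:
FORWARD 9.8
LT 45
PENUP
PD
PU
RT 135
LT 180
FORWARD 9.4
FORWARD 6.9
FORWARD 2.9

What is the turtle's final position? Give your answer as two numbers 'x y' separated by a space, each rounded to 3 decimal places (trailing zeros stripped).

Answer: 8.647 -18.506

Derivation:
Executing turtle program step by step:
Start: pos=(2,2), heading=225, pen down
FD 9.8: (2,2) -> (-4.93,-4.93) [heading=225, draw]
LT 45: heading 225 -> 270
PU: pen up
PD: pen down
PU: pen up
RT 135: heading 270 -> 135
LT 180: heading 135 -> 315
FD 9.4: (-4.93,-4.93) -> (1.717,-11.576) [heading=315, move]
FD 6.9: (1.717,-11.576) -> (6.596,-16.455) [heading=315, move]
FD 2.9: (6.596,-16.455) -> (8.647,-18.506) [heading=315, move]
Final: pos=(8.647,-18.506), heading=315, 1 segment(s) drawn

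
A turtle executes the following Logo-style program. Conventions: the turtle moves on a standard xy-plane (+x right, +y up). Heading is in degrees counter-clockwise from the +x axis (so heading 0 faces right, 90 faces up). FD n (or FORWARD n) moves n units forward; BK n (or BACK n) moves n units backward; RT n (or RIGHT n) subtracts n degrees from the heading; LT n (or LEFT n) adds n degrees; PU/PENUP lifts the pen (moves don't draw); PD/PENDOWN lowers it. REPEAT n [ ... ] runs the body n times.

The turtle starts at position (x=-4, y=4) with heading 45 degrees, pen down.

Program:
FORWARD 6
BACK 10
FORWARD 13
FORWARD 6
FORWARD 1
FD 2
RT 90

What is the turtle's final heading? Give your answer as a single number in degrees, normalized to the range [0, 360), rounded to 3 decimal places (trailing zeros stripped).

Executing turtle program step by step:
Start: pos=(-4,4), heading=45, pen down
FD 6: (-4,4) -> (0.243,8.243) [heading=45, draw]
BK 10: (0.243,8.243) -> (-6.828,1.172) [heading=45, draw]
FD 13: (-6.828,1.172) -> (2.364,10.364) [heading=45, draw]
FD 6: (2.364,10.364) -> (6.607,14.607) [heading=45, draw]
FD 1: (6.607,14.607) -> (7.314,15.314) [heading=45, draw]
FD 2: (7.314,15.314) -> (8.728,16.728) [heading=45, draw]
RT 90: heading 45 -> 315
Final: pos=(8.728,16.728), heading=315, 6 segment(s) drawn

Answer: 315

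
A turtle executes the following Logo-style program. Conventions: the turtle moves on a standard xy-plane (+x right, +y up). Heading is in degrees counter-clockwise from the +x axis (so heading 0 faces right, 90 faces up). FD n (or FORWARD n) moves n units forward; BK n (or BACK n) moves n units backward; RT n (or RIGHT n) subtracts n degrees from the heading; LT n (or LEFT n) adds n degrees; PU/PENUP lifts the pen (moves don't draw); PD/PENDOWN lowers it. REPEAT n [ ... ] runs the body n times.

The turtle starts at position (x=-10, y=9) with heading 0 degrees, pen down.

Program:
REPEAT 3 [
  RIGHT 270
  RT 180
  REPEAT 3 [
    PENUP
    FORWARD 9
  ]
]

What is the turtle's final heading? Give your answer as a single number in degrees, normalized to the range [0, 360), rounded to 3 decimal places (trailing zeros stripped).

Executing turtle program step by step:
Start: pos=(-10,9), heading=0, pen down
REPEAT 3 [
  -- iteration 1/3 --
  RT 270: heading 0 -> 90
  RT 180: heading 90 -> 270
  REPEAT 3 [
    -- iteration 1/3 --
    PU: pen up
    FD 9: (-10,9) -> (-10,0) [heading=270, move]
    -- iteration 2/3 --
    PU: pen up
    FD 9: (-10,0) -> (-10,-9) [heading=270, move]
    -- iteration 3/3 --
    PU: pen up
    FD 9: (-10,-9) -> (-10,-18) [heading=270, move]
  ]
  -- iteration 2/3 --
  RT 270: heading 270 -> 0
  RT 180: heading 0 -> 180
  REPEAT 3 [
    -- iteration 1/3 --
    PU: pen up
    FD 9: (-10,-18) -> (-19,-18) [heading=180, move]
    -- iteration 2/3 --
    PU: pen up
    FD 9: (-19,-18) -> (-28,-18) [heading=180, move]
    -- iteration 3/3 --
    PU: pen up
    FD 9: (-28,-18) -> (-37,-18) [heading=180, move]
  ]
  -- iteration 3/3 --
  RT 270: heading 180 -> 270
  RT 180: heading 270 -> 90
  REPEAT 3 [
    -- iteration 1/3 --
    PU: pen up
    FD 9: (-37,-18) -> (-37,-9) [heading=90, move]
    -- iteration 2/3 --
    PU: pen up
    FD 9: (-37,-9) -> (-37,0) [heading=90, move]
    -- iteration 3/3 --
    PU: pen up
    FD 9: (-37,0) -> (-37,9) [heading=90, move]
  ]
]
Final: pos=(-37,9), heading=90, 0 segment(s) drawn

Answer: 90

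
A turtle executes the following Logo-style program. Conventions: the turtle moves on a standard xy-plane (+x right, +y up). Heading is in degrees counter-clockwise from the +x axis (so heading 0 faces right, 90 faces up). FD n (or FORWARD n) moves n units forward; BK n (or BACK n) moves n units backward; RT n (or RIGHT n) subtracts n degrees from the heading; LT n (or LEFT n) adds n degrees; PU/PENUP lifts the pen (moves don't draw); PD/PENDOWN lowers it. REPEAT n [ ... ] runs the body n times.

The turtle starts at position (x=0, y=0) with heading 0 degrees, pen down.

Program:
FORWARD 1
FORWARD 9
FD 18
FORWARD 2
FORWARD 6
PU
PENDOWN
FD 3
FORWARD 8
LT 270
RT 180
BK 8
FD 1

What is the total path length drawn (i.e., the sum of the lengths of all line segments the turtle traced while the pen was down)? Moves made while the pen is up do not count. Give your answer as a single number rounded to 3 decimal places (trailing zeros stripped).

Answer: 56

Derivation:
Executing turtle program step by step:
Start: pos=(0,0), heading=0, pen down
FD 1: (0,0) -> (1,0) [heading=0, draw]
FD 9: (1,0) -> (10,0) [heading=0, draw]
FD 18: (10,0) -> (28,0) [heading=0, draw]
FD 2: (28,0) -> (30,0) [heading=0, draw]
FD 6: (30,0) -> (36,0) [heading=0, draw]
PU: pen up
PD: pen down
FD 3: (36,0) -> (39,0) [heading=0, draw]
FD 8: (39,0) -> (47,0) [heading=0, draw]
LT 270: heading 0 -> 270
RT 180: heading 270 -> 90
BK 8: (47,0) -> (47,-8) [heading=90, draw]
FD 1: (47,-8) -> (47,-7) [heading=90, draw]
Final: pos=(47,-7), heading=90, 9 segment(s) drawn

Segment lengths:
  seg 1: (0,0) -> (1,0), length = 1
  seg 2: (1,0) -> (10,0), length = 9
  seg 3: (10,0) -> (28,0), length = 18
  seg 4: (28,0) -> (30,0), length = 2
  seg 5: (30,0) -> (36,0), length = 6
  seg 6: (36,0) -> (39,0), length = 3
  seg 7: (39,0) -> (47,0), length = 8
  seg 8: (47,0) -> (47,-8), length = 8
  seg 9: (47,-8) -> (47,-7), length = 1
Total = 56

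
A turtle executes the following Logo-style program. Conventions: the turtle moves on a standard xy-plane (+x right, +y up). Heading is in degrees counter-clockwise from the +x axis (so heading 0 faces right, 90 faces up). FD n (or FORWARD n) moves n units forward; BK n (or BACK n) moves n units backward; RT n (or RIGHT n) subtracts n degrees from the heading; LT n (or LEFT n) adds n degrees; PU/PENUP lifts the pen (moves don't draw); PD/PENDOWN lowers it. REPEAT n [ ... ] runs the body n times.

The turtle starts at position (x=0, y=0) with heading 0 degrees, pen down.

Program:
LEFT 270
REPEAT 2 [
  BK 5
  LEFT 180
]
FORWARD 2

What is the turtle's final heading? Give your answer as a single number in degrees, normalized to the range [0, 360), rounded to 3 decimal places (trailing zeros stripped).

Answer: 270

Derivation:
Executing turtle program step by step:
Start: pos=(0,0), heading=0, pen down
LT 270: heading 0 -> 270
REPEAT 2 [
  -- iteration 1/2 --
  BK 5: (0,0) -> (0,5) [heading=270, draw]
  LT 180: heading 270 -> 90
  -- iteration 2/2 --
  BK 5: (0,5) -> (0,0) [heading=90, draw]
  LT 180: heading 90 -> 270
]
FD 2: (0,0) -> (0,-2) [heading=270, draw]
Final: pos=(0,-2), heading=270, 3 segment(s) drawn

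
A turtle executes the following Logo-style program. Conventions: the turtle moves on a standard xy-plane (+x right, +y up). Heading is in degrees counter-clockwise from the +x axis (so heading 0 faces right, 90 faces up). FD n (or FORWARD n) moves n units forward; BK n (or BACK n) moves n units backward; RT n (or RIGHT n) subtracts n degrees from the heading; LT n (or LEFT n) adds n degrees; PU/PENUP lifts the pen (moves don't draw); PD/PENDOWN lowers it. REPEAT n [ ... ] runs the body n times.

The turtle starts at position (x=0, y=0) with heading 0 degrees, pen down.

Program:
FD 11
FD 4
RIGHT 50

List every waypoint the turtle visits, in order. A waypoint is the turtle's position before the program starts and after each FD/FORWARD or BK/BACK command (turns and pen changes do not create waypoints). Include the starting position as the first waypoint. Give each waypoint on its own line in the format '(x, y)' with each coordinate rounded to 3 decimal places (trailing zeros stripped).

Answer: (0, 0)
(11, 0)
(15, 0)

Derivation:
Executing turtle program step by step:
Start: pos=(0,0), heading=0, pen down
FD 11: (0,0) -> (11,0) [heading=0, draw]
FD 4: (11,0) -> (15,0) [heading=0, draw]
RT 50: heading 0 -> 310
Final: pos=(15,0), heading=310, 2 segment(s) drawn
Waypoints (3 total):
(0, 0)
(11, 0)
(15, 0)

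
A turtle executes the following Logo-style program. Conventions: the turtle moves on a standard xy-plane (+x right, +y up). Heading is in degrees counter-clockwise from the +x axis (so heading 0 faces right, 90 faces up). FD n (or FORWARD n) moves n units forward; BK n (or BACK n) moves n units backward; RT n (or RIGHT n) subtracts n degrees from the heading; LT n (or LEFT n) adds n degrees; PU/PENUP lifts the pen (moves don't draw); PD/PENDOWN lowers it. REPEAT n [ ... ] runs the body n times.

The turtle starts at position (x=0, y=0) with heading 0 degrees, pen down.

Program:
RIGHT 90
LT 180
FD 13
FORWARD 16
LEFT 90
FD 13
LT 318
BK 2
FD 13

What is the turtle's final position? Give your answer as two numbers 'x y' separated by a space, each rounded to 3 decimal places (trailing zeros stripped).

Executing turtle program step by step:
Start: pos=(0,0), heading=0, pen down
RT 90: heading 0 -> 270
LT 180: heading 270 -> 90
FD 13: (0,0) -> (0,13) [heading=90, draw]
FD 16: (0,13) -> (0,29) [heading=90, draw]
LT 90: heading 90 -> 180
FD 13: (0,29) -> (-13,29) [heading=180, draw]
LT 318: heading 180 -> 138
BK 2: (-13,29) -> (-11.514,27.662) [heading=138, draw]
FD 13: (-11.514,27.662) -> (-21.175,36.36) [heading=138, draw]
Final: pos=(-21.175,36.36), heading=138, 5 segment(s) drawn

Answer: -21.175 36.36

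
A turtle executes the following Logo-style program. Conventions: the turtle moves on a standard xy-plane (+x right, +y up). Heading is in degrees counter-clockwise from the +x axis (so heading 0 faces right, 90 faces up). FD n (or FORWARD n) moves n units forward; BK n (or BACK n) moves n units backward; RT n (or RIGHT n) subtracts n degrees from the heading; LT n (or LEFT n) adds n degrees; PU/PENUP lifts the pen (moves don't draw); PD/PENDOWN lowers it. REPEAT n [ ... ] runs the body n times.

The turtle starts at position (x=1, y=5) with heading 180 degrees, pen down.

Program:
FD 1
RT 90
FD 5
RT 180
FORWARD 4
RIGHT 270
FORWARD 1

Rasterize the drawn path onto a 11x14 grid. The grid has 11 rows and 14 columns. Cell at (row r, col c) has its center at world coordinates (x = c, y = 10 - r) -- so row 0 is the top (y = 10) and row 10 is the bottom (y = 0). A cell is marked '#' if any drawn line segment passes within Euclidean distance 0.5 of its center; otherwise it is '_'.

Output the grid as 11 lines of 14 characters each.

Segment 0: (1,5) -> (0,5)
Segment 1: (0,5) -> (0,10)
Segment 2: (0,10) -> (0,6)
Segment 3: (0,6) -> (1,6)

Answer: #_____________
#_____________
#_____________
#_____________
##____________
##____________
______________
______________
______________
______________
______________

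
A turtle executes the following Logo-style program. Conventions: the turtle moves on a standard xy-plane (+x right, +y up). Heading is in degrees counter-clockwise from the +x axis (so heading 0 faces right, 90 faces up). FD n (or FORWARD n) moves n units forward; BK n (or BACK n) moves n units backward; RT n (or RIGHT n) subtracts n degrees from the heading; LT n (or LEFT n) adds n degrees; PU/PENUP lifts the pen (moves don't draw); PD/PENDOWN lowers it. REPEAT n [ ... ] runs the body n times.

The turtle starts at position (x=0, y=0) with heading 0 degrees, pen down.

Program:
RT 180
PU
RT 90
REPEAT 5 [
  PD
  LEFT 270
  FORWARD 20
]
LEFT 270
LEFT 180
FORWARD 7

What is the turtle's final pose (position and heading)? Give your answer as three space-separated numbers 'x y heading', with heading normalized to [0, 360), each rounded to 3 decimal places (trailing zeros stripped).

Answer: 20 7 90

Derivation:
Executing turtle program step by step:
Start: pos=(0,0), heading=0, pen down
RT 180: heading 0 -> 180
PU: pen up
RT 90: heading 180 -> 90
REPEAT 5 [
  -- iteration 1/5 --
  PD: pen down
  LT 270: heading 90 -> 0
  FD 20: (0,0) -> (20,0) [heading=0, draw]
  -- iteration 2/5 --
  PD: pen down
  LT 270: heading 0 -> 270
  FD 20: (20,0) -> (20,-20) [heading=270, draw]
  -- iteration 3/5 --
  PD: pen down
  LT 270: heading 270 -> 180
  FD 20: (20,-20) -> (0,-20) [heading=180, draw]
  -- iteration 4/5 --
  PD: pen down
  LT 270: heading 180 -> 90
  FD 20: (0,-20) -> (0,0) [heading=90, draw]
  -- iteration 5/5 --
  PD: pen down
  LT 270: heading 90 -> 0
  FD 20: (0,0) -> (20,0) [heading=0, draw]
]
LT 270: heading 0 -> 270
LT 180: heading 270 -> 90
FD 7: (20,0) -> (20,7) [heading=90, draw]
Final: pos=(20,7), heading=90, 6 segment(s) drawn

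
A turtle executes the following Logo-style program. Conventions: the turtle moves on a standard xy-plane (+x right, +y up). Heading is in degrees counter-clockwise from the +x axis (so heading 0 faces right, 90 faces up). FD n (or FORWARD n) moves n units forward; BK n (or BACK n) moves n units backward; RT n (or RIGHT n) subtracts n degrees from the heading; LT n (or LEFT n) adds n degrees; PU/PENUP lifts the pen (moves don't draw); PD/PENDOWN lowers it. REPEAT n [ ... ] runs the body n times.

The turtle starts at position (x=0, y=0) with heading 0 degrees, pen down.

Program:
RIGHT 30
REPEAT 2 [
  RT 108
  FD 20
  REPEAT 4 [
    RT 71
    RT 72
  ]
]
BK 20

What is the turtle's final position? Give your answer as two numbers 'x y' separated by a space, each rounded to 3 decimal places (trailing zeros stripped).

Answer: -30.502 -48.509

Derivation:
Executing turtle program step by step:
Start: pos=(0,0), heading=0, pen down
RT 30: heading 0 -> 330
REPEAT 2 [
  -- iteration 1/2 --
  RT 108: heading 330 -> 222
  FD 20: (0,0) -> (-14.863,-13.383) [heading=222, draw]
  REPEAT 4 [
    -- iteration 1/4 --
    RT 71: heading 222 -> 151
    RT 72: heading 151 -> 79
    -- iteration 2/4 --
    RT 71: heading 79 -> 8
    RT 72: heading 8 -> 296
    -- iteration 3/4 --
    RT 71: heading 296 -> 225
    RT 72: heading 225 -> 153
    -- iteration 4/4 --
    RT 71: heading 153 -> 82
    RT 72: heading 82 -> 10
  ]
  -- iteration 2/2 --
  RT 108: heading 10 -> 262
  FD 20: (-14.863,-13.383) -> (-17.646,-33.188) [heading=262, draw]
  REPEAT 4 [
    -- iteration 1/4 --
    RT 71: heading 262 -> 191
    RT 72: heading 191 -> 119
    -- iteration 2/4 --
    RT 71: heading 119 -> 48
    RT 72: heading 48 -> 336
    -- iteration 3/4 --
    RT 71: heading 336 -> 265
    RT 72: heading 265 -> 193
    -- iteration 4/4 --
    RT 71: heading 193 -> 122
    RT 72: heading 122 -> 50
  ]
]
BK 20: (-17.646,-33.188) -> (-30.502,-48.509) [heading=50, draw]
Final: pos=(-30.502,-48.509), heading=50, 3 segment(s) drawn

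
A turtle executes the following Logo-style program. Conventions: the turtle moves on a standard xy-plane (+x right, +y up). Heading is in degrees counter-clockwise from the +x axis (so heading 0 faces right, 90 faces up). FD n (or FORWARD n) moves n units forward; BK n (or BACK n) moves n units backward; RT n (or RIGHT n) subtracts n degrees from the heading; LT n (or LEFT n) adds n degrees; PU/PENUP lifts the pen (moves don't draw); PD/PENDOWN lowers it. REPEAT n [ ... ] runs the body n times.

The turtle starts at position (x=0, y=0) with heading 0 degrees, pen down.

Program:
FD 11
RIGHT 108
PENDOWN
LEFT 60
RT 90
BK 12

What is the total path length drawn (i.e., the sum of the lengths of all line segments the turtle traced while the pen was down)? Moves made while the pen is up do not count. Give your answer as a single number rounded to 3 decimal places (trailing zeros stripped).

Executing turtle program step by step:
Start: pos=(0,0), heading=0, pen down
FD 11: (0,0) -> (11,0) [heading=0, draw]
RT 108: heading 0 -> 252
PD: pen down
LT 60: heading 252 -> 312
RT 90: heading 312 -> 222
BK 12: (11,0) -> (19.918,8.03) [heading=222, draw]
Final: pos=(19.918,8.03), heading=222, 2 segment(s) drawn

Segment lengths:
  seg 1: (0,0) -> (11,0), length = 11
  seg 2: (11,0) -> (19.918,8.03), length = 12
Total = 23

Answer: 23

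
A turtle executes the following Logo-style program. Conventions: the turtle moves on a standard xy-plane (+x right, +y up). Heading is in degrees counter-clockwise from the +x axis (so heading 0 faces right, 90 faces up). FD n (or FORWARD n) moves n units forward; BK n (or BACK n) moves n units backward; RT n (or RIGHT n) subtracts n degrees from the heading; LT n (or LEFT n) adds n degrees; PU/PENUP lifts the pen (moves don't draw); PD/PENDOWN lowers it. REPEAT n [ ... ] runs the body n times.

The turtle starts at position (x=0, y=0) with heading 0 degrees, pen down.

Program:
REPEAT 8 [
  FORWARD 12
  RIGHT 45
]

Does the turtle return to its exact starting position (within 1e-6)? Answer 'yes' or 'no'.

Answer: yes

Derivation:
Executing turtle program step by step:
Start: pos=(0,0), heading=0, pen down
REPEAT 8 [
  -- iteration 1/8 --
  FD 12: (0,0) -> (12,0) [heading=0, draw]
  RT 45: heading 0 -> 315
  -- iteration 2/8 --
  FD 12: (12,0) -> (20.485,-8.485) [heading=315, draw]
  RT 45: heading 315 -> 270
  -- iteration 3/8 --
  FD 12: (20.485,-8.485) -> (20.485,-20.485) [heading=270, draw]
  RT 45: heading 270 -> 225
  -- iteration 4/8 --
  FD 12: (20.485,-20.485) -> (12,-28.971) [heading=225, draw]
  RT 45: heading 225 -> 180
  -- iteration 5/8 --
  FD 12: (12,-28.971) -> (0,-28.971) [heading=180, draw]
  RT 45: heading 180 -> 135
  -- iteration 6/8 --
  FD 12: (0,-28.971) -> (-8.485,-20.485) [heading=135, draw]
  RT 45: heading 135 -> 90
  -- iteration 7/8 --
  FD 12: (-8.485,-20.485) -> (-8.485,-8.485) [heading=90, draw]
  RT 45: heading 90 -> 45
  -- iteration 8/8 --
  FD 12: (-8.485,-8.485) -> (0,0) [heading=45, draw]
  RT 45: heading 45 -> 0
]
Final: pos=(0,0), heading=0, 8 segment(s) drawn

Start position: (0, 0)
Final position: (0, 0)
Distance = 0; < 1e-6 -> CLOSED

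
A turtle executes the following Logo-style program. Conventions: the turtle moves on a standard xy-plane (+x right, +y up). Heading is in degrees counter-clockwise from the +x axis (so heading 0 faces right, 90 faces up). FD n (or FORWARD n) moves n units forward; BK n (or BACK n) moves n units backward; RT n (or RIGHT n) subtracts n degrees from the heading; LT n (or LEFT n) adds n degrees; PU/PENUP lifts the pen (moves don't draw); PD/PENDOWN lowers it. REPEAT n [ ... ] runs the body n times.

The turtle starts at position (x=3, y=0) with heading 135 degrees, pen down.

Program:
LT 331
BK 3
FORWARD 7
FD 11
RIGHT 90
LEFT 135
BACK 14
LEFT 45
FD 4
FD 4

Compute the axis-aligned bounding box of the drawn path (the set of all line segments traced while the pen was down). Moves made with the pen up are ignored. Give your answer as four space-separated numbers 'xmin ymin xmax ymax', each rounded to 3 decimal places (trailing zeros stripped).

Answer: -1.135 -2.884 11.11 14.419

Derivation:
Executing turtle program step by step:
Start: pos=(3,0), heading=135, pen down
LT 331: heading 135 -> 106
BK 3: (3,0) -> (3.827,-2.884) [heading=106, draw]
FD 7: (3.827,-2.884) -> (1.897,3.845) [heading=106, draw]
FD 11: (1.897,3.845) -> (-1.135,14.419) [heading=106, draw]
RT 90: heading 106 -> 16
LT 135: heading 16 -> 151
BK 14: (-1.135,14.419) -> (11.11,7.632) [heading=151, draw]
LT 45: heading 151 -> 196
FD 4: (11.11,7.632) -> (7.265,6.529) [heading=196, draw]
FD 4: (7.265,6.529) -> (3.42,5.426) [heading=196, draw]
Final: pos=(3.42,5.426), heading=196, 6 segment(s) drawn

Segment endpoints: x in {-1.135, 1.897, 3, 3.42, 3.827, 7.265, 11.11}, y in {-2.884, 0, 3.845, 5.426, 6.529, 7.632, 14.419}
xmin=-1.135, ymin=-2.884, xmax=11.11, ymax=14.419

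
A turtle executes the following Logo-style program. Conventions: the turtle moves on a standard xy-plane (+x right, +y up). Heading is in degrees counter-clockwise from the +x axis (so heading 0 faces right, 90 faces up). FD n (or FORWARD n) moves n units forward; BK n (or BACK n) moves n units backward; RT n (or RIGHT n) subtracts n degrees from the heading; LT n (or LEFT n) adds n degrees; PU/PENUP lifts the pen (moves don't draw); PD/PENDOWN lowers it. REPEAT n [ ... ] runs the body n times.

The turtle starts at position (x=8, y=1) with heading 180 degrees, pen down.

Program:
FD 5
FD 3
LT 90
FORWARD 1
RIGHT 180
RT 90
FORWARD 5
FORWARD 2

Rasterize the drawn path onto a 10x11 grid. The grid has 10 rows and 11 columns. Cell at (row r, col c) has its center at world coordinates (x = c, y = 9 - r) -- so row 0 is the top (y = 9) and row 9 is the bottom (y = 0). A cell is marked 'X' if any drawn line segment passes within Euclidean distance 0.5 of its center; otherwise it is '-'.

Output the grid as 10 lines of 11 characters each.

Segment 0: (8,1) -> (3,1)
Segment 1: (3,1) -> (0,1)
Segment 2: (0,1) -> (-0,0)
Segment 3: (-0,0) -> (5,0)
Segment 4: (5,0) -> (7,0)

Answer: -----------
-----------
-----------
-----------
-----------
-----------
-----------
-----------
XXXXXXXXX--
XXXXXXXX---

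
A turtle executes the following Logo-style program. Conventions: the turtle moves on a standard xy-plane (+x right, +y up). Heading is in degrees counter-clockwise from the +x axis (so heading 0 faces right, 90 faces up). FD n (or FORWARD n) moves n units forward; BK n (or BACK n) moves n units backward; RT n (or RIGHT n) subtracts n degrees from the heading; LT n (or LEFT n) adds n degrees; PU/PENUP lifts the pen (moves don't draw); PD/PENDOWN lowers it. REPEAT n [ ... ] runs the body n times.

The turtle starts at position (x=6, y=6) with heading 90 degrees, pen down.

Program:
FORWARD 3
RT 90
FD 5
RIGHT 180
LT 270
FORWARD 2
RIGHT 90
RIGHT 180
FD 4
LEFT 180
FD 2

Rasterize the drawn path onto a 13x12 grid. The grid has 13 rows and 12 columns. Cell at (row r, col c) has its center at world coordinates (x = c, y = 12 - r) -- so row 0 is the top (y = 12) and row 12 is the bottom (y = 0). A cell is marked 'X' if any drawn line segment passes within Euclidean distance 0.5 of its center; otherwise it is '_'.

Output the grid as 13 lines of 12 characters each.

Segment 0: (6,6) -> (6,9)
Segment 1: (6,9) -> (11,9)
Segment 2: (11,9) -> (11,11)
Segment 3: (11,11) -> (7,11)
Segment 4: (7,11) -> (9,11)

Answer: ____________
_______XXXXX
___________X
______XXXXXX
______X_____
______X_____
______X_____
____________
____________
____________
____________
____________
____________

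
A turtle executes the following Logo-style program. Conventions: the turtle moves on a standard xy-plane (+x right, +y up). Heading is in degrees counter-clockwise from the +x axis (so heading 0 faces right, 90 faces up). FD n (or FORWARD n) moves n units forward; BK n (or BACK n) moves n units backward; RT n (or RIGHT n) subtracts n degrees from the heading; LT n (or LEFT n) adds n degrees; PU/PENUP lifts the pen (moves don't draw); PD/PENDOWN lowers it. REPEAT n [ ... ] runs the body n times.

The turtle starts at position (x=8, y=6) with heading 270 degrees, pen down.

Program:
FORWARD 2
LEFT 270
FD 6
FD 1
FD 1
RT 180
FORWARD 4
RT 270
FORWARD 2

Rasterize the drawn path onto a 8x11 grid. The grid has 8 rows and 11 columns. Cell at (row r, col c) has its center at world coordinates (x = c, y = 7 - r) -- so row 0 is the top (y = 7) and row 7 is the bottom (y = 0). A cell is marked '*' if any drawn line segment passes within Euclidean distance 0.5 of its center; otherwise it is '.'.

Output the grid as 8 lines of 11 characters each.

Answer: ...........
....*...*..
....*...*..
*********..
...........
...........
...........
...........

Derivation:
Segment 0: (8,6) -> (8,4)
Segment 1: (8,4) -> (2,4)
Segment 2: (2,4) -> (1,4)
Segment 3: (1,4) -> (0,4)
Segment 4: (0,4) -> (4,4)
Segment 5: (4,4) -> (4,6)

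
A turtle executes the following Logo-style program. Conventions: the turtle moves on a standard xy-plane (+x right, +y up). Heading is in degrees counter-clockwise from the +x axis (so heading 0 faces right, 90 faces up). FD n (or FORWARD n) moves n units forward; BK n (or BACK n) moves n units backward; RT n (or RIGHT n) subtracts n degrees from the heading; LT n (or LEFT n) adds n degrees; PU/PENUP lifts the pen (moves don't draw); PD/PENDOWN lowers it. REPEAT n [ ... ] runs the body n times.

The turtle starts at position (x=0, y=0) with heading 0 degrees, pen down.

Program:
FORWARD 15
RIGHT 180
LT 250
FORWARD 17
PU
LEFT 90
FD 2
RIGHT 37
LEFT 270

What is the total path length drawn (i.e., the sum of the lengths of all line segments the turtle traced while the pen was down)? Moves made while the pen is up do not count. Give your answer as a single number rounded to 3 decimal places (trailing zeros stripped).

Executing turtle program step by step:
Start: pos=(0,0), heading=0, pen down
FD 15: (0,0) -> (15,0) [heading=0, draw]
RT 180: heading 0 -> 180
LT 250: heading 180 -> 70
FD 17: (15,0) -> (20.814,15.975) [heading=70, draw]
PU: pen up
LT 90: heading 70 -> 160
FD 2: (20.814,15.975) -> (18.935,16.659) [heading=160, move]
RT 37: heading 160 -> 123
LT 270: heading 123 -> 33
Final: pos=(18.935,16.659), heading=33, 2 segment(s) drawn

Segment lengths:
  seg 1: (0,0) -> (15,0), length = 15
  seg 2: (15,0) -> (20.814,15.975), length = 17
Total = 32

Answer: 32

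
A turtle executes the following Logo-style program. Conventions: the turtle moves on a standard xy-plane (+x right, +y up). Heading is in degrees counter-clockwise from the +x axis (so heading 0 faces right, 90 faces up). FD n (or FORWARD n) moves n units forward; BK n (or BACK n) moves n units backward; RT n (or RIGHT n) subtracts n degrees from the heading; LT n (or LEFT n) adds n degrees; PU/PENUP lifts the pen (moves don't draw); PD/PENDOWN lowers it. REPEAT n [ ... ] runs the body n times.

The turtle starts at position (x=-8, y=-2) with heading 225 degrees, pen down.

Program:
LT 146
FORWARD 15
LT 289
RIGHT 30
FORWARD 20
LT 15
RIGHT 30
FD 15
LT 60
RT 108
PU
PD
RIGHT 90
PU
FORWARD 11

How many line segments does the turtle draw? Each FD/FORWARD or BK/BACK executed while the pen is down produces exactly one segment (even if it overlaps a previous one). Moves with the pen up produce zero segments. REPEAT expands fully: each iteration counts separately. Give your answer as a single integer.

Answer: 3

Derivation:
Executing turtle program step by step:
Start: pos=(-8,-2), heading=225, pen down
LT 146: heading 225 -> 11
FD 15: (-8,-2) -> (6.724,0.862) [heading=11, draw]
LT 289: heading 11 -> 300
RT 30: heading 300 -> 270
FD 20: (6.724,0.862) -> (6.724,-19.138) [heading=270, draw]
LT 15: heading 270 -> 285
RT 30: heading 285 -> 255
FD 15: (6.724,-19.138) -> (2.842,-33.627) [heading=255, draw]
LT 60: heading 255 -> 315
RT 108: heading 315 -> 207
PU: pen up
PD: pen down
RT 90: heading 207 -> 117
PU: pen up
FD 11: (2.842,-33.627) -> (-2.152,-23.826) [heading=117, move]
Final: pos=(-2.152,-23.826), heading=117, 3 segment(s) drawn
Segments drawn: 3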